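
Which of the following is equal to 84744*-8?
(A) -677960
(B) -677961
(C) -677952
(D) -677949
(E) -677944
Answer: C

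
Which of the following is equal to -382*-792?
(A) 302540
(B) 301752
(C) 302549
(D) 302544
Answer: D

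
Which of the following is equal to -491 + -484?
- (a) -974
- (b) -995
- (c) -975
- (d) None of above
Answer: c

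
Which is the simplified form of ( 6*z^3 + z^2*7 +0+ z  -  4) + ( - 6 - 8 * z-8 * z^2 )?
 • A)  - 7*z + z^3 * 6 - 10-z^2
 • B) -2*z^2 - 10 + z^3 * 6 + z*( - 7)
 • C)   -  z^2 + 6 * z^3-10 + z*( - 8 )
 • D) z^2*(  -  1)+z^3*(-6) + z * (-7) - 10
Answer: A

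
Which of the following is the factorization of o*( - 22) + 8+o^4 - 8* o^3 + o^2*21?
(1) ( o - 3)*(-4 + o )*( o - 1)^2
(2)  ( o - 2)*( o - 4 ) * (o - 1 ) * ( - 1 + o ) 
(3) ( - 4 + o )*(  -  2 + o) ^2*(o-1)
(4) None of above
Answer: 2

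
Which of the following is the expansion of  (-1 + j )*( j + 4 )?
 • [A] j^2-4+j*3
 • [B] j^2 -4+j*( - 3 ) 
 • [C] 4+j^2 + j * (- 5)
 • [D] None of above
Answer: A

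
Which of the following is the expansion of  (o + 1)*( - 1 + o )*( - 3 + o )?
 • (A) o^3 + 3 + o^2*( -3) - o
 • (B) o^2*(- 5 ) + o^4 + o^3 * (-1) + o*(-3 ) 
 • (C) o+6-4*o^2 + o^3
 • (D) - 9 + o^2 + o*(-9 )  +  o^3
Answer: A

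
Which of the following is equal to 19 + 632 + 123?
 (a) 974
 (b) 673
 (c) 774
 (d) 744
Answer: c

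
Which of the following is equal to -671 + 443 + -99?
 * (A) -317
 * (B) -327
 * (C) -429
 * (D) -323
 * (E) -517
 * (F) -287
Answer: B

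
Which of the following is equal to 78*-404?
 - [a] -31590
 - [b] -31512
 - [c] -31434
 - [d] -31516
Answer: b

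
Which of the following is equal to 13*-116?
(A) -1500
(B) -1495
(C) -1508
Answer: C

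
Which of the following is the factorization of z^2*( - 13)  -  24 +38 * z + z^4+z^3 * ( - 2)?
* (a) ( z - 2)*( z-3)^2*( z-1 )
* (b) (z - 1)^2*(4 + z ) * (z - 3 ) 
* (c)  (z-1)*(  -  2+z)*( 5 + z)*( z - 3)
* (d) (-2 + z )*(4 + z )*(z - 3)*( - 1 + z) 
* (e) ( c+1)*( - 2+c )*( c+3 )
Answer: d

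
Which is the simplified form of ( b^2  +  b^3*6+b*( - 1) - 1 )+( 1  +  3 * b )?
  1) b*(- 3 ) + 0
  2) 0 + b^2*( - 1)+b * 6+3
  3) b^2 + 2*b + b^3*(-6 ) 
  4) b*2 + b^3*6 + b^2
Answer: 4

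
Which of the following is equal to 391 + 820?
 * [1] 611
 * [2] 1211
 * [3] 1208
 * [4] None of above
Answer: 2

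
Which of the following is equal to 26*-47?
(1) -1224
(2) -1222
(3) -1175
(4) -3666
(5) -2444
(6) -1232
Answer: 2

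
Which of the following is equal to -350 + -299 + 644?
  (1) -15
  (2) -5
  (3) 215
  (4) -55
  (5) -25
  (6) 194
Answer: 2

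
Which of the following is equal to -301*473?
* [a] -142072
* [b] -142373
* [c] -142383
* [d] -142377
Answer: b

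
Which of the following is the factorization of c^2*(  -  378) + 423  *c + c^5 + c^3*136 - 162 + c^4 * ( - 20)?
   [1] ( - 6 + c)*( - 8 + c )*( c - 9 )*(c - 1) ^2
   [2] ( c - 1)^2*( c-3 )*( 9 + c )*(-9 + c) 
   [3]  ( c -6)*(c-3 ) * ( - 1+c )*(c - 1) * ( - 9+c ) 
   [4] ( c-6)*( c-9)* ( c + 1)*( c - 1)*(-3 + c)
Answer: 3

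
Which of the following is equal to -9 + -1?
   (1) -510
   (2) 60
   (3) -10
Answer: 3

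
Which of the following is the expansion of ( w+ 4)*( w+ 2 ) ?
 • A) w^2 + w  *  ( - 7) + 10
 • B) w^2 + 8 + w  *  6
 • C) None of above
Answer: B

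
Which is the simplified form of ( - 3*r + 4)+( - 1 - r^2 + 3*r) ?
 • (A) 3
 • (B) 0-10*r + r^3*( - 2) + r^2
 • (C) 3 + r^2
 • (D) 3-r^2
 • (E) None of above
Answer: D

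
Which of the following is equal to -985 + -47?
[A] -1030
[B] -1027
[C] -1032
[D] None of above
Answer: C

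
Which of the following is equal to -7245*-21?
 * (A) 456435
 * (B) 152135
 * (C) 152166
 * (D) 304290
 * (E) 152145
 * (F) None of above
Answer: E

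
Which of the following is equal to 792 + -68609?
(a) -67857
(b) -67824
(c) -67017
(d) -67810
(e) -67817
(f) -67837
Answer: e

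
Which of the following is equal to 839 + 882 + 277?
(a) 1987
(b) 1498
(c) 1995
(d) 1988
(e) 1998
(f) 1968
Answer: e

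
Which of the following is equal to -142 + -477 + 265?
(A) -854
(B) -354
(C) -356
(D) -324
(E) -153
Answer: B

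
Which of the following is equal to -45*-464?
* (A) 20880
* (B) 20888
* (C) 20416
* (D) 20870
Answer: A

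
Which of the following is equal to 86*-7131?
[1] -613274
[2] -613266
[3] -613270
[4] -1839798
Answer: 2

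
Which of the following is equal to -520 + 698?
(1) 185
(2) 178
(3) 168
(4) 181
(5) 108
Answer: 2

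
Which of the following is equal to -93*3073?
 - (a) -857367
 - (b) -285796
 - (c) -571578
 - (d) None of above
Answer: d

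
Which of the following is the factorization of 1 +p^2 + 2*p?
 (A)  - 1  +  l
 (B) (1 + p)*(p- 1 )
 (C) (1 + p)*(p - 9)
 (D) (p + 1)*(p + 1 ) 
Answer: D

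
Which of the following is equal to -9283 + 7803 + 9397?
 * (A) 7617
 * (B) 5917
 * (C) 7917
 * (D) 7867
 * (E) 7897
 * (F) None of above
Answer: C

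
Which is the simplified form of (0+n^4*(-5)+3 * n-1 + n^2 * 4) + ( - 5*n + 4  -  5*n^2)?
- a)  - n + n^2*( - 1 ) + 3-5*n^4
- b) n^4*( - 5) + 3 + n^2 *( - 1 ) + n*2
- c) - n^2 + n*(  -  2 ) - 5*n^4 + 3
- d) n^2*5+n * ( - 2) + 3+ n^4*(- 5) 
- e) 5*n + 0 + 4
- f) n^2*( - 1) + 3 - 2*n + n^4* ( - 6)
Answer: c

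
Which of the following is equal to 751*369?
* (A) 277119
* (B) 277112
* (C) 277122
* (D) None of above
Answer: A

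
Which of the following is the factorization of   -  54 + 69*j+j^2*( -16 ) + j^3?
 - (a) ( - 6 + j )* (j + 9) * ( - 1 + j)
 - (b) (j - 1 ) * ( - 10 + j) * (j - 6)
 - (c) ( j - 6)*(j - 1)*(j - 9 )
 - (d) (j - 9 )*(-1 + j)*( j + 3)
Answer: c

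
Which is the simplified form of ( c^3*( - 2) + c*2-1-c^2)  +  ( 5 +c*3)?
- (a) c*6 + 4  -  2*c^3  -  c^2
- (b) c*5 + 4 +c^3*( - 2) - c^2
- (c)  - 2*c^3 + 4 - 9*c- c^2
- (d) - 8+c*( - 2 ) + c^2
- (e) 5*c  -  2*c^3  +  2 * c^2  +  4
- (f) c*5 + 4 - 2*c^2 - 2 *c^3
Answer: b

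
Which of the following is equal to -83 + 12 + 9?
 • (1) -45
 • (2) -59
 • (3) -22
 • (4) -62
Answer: 4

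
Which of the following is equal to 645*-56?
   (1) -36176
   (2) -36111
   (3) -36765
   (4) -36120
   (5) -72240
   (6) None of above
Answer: 4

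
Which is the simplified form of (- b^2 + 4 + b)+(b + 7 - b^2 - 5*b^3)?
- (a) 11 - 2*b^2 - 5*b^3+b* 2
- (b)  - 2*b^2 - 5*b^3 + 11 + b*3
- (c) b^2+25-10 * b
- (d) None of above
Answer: a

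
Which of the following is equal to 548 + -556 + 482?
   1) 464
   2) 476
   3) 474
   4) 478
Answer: 3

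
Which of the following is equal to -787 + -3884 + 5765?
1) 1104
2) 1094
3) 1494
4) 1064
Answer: 2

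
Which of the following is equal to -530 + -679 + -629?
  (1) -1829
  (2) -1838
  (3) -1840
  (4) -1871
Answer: 2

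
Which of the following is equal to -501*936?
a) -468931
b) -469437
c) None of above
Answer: c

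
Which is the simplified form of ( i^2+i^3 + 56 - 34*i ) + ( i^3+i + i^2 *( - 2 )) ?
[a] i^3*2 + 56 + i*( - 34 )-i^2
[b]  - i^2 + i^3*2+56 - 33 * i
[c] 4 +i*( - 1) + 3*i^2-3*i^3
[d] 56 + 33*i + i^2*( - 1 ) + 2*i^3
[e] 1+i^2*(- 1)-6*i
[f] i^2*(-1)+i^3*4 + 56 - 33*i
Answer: b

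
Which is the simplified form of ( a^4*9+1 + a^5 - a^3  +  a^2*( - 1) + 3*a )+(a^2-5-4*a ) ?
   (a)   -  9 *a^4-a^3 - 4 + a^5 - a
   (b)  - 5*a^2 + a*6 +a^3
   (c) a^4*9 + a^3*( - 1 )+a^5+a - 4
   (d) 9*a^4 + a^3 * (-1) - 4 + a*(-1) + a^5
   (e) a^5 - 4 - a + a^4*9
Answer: d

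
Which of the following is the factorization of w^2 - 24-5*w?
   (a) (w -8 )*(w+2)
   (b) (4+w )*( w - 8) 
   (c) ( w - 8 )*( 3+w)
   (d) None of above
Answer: c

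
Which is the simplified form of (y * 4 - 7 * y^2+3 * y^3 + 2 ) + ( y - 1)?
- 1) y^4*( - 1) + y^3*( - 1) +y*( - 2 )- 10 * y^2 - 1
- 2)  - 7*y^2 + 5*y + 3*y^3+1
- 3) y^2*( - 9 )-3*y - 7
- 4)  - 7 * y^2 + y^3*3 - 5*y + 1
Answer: 2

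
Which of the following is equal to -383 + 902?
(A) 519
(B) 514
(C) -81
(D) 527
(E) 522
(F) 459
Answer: A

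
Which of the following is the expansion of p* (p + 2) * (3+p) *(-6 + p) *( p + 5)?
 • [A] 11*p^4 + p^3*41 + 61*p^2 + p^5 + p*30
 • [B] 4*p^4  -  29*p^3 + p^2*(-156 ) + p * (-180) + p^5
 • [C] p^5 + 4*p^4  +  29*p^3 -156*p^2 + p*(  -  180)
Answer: B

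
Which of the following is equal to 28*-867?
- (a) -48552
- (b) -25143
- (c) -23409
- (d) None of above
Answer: d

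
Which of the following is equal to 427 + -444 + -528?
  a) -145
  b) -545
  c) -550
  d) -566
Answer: b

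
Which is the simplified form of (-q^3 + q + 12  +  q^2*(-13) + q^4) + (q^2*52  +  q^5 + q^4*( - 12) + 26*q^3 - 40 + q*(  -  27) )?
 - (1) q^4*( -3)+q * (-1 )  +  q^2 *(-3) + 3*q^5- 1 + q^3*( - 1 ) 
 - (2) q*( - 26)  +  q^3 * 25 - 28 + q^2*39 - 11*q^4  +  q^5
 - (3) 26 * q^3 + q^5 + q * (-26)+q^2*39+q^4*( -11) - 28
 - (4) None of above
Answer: 2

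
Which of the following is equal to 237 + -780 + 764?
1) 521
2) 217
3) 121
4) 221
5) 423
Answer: 4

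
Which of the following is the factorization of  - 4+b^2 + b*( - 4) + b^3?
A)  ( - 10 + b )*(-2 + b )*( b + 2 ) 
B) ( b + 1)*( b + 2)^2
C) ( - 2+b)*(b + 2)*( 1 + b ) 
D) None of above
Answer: C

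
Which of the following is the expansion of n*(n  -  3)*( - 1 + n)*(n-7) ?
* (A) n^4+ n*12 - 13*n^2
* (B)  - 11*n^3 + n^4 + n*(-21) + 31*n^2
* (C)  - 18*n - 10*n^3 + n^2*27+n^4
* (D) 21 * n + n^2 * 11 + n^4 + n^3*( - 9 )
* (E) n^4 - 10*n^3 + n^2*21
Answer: B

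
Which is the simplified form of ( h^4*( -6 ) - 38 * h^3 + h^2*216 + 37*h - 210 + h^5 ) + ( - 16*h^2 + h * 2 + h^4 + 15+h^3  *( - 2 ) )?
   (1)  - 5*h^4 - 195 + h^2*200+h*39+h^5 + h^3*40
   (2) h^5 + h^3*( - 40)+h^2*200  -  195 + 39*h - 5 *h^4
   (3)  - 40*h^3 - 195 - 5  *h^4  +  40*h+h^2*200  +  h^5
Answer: 2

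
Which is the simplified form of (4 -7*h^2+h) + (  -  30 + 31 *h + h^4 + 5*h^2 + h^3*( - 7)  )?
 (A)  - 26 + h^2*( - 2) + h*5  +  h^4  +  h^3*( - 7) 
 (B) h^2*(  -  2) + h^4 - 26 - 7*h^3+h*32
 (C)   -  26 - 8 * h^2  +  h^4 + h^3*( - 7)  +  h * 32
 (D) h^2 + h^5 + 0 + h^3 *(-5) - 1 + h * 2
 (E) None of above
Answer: B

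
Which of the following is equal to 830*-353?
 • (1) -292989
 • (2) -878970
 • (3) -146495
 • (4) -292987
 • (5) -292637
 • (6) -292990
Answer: 6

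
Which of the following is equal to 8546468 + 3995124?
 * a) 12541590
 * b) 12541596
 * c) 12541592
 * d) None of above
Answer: c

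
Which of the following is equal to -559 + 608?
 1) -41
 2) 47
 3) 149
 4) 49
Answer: 4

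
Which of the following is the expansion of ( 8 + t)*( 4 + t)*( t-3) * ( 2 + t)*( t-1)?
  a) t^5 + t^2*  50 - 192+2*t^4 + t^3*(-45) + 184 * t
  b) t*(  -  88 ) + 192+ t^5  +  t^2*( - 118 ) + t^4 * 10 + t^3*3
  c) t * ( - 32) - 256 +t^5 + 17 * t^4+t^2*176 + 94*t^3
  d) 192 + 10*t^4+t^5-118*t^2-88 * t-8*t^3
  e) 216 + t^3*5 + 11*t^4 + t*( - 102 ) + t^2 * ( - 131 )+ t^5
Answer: b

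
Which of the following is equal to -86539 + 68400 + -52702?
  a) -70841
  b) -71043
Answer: a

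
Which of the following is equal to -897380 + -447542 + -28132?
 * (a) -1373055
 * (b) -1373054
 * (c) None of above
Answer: b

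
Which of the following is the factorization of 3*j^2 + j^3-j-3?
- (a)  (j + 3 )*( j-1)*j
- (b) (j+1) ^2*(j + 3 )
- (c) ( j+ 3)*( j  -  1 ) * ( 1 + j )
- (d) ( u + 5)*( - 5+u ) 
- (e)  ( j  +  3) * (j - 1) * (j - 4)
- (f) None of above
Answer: c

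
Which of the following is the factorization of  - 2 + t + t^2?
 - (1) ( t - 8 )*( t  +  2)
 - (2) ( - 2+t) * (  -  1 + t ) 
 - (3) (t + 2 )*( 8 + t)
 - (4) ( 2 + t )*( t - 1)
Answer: 4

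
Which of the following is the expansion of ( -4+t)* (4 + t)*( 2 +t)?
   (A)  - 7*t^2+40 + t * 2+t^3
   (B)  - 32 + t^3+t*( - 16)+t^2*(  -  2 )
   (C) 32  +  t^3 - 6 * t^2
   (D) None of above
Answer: D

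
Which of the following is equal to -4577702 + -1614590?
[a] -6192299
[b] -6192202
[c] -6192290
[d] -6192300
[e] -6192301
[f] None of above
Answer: f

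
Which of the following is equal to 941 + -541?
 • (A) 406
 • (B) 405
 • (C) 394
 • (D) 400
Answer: D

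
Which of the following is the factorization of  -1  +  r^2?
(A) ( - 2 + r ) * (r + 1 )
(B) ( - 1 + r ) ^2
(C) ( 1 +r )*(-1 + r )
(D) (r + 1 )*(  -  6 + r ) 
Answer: C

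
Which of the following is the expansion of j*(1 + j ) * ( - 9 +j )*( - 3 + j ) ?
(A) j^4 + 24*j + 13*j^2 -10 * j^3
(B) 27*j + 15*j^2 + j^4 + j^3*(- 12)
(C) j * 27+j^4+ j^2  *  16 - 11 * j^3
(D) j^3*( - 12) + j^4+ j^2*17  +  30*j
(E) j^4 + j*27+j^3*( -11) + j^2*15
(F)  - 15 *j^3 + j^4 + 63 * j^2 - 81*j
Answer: E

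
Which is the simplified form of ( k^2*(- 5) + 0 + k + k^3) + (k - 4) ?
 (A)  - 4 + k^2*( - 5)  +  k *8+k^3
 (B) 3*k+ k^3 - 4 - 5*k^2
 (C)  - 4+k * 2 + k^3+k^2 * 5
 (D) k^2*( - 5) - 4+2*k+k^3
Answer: D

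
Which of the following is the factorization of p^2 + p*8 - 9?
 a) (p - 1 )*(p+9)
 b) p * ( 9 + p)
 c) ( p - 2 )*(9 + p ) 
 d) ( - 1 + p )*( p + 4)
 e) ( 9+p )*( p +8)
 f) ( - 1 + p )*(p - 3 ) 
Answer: a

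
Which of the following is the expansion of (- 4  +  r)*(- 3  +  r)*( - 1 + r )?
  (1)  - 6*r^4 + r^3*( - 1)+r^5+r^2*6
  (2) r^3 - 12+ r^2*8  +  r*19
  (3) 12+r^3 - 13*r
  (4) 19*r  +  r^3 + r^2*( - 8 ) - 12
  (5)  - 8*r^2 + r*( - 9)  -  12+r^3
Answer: 4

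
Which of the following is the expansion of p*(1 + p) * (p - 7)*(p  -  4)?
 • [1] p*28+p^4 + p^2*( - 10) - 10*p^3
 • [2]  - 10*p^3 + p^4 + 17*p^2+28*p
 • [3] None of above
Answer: 2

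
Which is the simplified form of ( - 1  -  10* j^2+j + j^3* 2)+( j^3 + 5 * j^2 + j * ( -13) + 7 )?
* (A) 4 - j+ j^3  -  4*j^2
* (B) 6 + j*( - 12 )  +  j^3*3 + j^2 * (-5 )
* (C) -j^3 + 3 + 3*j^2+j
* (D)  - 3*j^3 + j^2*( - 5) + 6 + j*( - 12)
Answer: B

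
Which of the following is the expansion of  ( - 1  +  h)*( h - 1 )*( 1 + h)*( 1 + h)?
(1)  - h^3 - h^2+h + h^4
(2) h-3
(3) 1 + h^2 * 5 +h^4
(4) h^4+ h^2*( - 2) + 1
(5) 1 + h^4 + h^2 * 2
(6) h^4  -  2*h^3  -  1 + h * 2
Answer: 4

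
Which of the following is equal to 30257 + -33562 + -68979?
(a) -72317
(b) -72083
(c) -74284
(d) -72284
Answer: d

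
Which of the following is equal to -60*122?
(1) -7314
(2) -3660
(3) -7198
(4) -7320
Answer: 4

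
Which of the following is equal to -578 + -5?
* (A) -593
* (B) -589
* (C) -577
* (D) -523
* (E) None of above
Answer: E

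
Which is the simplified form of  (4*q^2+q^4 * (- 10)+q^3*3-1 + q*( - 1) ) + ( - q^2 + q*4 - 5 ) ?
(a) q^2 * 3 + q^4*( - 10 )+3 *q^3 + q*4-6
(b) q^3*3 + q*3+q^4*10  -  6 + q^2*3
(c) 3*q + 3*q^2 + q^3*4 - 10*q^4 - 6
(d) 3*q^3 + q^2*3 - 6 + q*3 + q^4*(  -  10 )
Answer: d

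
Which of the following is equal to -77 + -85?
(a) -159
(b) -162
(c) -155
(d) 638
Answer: b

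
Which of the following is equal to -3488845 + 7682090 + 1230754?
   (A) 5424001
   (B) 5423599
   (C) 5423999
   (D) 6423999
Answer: C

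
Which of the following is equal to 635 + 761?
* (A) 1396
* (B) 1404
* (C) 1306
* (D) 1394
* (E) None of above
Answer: A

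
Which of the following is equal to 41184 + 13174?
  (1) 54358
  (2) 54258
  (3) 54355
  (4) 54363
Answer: 1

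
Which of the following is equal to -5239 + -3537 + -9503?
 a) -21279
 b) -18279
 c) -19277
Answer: b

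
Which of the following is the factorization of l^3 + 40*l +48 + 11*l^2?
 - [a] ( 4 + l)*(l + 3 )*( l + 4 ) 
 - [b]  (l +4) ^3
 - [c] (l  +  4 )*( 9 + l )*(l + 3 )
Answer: a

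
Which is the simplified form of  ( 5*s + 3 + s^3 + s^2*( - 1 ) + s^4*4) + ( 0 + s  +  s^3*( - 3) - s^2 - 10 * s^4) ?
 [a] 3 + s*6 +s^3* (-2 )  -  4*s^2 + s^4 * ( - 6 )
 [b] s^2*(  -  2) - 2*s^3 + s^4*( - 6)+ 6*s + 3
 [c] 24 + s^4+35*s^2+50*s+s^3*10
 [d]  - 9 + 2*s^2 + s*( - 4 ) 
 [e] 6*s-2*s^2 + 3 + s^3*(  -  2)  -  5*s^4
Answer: b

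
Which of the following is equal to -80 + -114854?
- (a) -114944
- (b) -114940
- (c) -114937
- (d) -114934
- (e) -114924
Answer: d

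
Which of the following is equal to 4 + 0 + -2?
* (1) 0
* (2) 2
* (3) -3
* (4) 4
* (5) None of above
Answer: 2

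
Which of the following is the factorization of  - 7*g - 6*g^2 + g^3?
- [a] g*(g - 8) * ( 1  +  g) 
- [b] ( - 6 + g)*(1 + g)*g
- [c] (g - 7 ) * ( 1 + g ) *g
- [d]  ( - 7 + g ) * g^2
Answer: c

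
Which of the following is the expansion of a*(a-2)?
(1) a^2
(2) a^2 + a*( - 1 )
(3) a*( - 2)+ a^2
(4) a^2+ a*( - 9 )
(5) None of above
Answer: 3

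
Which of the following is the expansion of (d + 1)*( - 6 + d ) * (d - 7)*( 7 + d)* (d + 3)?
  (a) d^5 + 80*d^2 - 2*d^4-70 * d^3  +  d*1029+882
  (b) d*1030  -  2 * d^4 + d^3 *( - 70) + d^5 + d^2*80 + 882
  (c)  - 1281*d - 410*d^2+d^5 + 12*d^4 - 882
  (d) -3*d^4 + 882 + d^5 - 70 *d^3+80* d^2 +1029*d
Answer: a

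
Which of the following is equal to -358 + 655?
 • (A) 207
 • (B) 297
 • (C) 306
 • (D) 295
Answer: B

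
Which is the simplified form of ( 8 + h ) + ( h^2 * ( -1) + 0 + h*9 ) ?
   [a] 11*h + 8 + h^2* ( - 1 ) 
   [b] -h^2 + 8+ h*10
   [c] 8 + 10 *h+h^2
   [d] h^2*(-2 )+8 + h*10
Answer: b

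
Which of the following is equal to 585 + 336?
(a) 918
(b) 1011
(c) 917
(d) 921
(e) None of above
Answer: d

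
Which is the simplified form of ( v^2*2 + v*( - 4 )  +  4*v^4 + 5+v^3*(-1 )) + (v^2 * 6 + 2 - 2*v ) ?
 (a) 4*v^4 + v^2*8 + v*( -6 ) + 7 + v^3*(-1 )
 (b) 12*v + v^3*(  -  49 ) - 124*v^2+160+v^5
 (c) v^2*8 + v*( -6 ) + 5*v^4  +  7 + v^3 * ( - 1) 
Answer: a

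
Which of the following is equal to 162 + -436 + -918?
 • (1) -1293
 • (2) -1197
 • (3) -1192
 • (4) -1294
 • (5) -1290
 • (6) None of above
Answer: 3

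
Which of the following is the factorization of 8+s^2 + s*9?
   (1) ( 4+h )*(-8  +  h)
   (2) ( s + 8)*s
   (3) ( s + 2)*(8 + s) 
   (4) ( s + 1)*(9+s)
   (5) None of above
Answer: 5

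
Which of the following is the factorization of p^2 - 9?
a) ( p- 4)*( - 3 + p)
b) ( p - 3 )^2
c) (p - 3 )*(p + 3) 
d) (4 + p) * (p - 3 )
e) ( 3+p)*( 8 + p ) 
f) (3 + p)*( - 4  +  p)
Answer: c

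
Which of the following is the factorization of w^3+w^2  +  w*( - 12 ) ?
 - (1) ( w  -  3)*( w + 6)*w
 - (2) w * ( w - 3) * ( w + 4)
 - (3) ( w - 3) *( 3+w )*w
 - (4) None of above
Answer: 2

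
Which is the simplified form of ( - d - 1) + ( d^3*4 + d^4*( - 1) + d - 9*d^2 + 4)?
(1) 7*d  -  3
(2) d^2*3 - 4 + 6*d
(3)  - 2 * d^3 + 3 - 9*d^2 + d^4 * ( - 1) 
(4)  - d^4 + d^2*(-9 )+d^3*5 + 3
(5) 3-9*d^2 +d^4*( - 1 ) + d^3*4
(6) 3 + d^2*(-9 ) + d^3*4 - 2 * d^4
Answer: 5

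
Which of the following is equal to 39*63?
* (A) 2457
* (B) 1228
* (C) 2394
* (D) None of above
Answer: A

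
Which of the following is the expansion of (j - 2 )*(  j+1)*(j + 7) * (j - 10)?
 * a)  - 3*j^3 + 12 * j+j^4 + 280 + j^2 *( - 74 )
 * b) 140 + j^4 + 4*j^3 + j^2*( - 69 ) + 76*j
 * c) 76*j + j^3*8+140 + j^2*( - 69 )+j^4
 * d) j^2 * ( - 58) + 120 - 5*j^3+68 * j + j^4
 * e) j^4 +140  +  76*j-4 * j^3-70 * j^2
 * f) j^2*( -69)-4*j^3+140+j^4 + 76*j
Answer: f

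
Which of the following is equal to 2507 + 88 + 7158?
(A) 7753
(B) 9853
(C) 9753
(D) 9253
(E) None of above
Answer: C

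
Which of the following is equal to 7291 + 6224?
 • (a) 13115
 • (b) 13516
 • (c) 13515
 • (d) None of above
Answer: c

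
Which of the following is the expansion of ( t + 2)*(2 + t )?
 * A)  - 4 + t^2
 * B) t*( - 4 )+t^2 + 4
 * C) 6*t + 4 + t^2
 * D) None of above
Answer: D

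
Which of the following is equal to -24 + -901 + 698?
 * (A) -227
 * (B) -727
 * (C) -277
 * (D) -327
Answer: A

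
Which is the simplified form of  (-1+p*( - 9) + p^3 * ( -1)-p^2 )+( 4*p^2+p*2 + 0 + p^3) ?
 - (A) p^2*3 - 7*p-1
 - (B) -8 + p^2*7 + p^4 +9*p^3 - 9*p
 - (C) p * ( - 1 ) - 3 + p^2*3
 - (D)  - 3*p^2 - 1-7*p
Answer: A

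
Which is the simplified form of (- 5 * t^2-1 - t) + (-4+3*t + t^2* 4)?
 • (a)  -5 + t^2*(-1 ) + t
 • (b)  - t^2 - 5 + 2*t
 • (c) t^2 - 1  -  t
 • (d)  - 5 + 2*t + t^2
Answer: b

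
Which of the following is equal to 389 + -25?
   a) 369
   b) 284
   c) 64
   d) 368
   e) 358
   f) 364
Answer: f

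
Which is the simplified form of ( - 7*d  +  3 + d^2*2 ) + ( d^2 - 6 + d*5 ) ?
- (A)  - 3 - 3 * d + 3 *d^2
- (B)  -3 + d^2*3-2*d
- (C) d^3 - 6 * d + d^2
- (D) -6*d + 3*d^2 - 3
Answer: B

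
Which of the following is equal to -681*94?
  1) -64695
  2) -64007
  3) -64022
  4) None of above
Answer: 4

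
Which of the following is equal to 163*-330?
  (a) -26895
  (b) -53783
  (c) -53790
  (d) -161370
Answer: c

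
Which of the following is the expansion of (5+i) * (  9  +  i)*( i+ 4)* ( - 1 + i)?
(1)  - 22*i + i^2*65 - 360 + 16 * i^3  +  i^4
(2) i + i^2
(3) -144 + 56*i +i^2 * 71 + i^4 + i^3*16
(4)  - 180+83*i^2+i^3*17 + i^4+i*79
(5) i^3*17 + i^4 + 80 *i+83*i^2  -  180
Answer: 4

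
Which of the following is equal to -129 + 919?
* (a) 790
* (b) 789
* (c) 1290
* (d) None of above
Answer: a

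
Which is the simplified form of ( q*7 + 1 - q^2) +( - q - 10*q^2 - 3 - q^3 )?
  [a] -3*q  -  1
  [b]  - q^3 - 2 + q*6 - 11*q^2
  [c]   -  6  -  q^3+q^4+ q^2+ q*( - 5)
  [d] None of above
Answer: b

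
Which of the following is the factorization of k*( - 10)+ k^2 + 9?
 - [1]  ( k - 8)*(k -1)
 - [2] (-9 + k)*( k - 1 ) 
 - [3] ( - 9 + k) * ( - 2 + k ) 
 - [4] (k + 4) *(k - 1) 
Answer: 2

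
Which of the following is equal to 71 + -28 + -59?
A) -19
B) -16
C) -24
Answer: B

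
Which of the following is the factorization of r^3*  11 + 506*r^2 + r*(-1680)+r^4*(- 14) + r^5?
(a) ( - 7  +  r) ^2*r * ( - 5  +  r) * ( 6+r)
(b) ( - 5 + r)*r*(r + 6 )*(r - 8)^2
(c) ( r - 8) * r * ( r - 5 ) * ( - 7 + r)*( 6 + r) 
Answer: c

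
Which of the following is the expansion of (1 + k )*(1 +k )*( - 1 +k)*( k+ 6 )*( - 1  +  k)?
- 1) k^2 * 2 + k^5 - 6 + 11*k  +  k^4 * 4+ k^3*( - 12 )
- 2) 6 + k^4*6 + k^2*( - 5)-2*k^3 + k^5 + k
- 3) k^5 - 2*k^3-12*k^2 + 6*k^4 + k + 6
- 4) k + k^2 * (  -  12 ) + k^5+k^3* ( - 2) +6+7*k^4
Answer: 3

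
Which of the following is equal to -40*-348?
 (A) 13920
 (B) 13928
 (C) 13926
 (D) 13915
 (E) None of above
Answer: A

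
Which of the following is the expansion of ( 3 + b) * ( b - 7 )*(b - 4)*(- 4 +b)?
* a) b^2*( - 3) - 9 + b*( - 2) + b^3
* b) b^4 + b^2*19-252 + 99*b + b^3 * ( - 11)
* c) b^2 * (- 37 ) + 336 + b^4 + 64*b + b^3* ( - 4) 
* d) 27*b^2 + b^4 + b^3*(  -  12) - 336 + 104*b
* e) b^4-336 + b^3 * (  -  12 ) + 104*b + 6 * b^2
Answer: d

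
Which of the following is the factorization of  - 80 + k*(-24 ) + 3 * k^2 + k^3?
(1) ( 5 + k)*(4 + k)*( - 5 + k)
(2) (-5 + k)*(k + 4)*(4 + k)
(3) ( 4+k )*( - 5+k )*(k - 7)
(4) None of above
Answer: 2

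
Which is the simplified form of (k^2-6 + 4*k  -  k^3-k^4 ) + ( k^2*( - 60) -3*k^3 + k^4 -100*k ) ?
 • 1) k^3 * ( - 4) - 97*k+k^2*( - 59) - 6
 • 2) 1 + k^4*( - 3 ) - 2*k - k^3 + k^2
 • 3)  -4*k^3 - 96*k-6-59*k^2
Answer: 3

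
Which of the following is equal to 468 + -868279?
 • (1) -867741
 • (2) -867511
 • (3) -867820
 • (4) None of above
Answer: 4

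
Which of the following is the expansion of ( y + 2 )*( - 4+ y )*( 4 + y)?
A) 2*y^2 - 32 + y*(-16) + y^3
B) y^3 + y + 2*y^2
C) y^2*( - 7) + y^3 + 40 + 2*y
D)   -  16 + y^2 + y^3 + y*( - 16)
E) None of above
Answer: A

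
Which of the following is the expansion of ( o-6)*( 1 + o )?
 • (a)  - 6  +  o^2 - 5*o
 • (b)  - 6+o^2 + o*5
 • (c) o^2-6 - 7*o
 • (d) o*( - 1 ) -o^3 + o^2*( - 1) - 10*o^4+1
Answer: a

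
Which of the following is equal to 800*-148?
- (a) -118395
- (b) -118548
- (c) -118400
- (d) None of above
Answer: c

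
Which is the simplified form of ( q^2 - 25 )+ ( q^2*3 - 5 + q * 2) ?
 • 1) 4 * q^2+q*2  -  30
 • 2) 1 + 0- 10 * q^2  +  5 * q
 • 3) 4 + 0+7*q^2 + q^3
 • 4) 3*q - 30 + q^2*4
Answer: 1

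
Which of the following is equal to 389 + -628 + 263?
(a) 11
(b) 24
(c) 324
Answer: b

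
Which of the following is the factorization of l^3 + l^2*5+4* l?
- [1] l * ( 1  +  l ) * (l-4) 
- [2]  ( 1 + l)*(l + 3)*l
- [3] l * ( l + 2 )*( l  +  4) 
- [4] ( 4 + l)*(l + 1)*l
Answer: 4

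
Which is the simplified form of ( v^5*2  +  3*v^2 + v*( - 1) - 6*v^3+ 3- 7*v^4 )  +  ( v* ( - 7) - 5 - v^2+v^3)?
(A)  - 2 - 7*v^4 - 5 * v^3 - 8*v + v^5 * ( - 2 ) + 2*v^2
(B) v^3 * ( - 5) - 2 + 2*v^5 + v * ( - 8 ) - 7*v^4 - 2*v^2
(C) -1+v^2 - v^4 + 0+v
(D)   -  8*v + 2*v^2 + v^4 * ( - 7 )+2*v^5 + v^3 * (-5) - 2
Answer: D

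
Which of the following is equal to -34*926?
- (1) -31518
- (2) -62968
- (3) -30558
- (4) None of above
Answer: 4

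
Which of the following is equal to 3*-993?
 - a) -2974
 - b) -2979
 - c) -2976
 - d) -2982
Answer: b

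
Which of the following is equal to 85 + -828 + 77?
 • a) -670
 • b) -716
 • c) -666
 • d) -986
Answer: c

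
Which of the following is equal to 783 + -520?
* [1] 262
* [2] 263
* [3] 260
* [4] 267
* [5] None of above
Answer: 2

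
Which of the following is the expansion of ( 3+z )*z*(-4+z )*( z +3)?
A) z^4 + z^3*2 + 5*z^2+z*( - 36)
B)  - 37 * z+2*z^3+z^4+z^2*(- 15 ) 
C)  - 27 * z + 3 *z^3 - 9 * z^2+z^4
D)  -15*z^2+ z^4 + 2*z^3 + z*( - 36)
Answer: D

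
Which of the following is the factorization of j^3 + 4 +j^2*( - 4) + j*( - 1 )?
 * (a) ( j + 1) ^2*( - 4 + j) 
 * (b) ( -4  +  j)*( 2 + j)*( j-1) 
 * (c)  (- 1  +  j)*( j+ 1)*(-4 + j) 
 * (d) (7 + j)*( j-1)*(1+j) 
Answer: c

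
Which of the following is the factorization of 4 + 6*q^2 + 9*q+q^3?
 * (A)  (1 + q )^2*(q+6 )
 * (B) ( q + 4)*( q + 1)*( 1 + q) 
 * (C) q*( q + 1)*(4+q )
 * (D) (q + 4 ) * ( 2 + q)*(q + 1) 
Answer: B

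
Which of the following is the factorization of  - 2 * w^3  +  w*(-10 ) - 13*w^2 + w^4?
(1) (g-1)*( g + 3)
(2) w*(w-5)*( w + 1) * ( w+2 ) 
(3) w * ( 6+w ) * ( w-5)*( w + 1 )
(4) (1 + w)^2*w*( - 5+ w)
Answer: 2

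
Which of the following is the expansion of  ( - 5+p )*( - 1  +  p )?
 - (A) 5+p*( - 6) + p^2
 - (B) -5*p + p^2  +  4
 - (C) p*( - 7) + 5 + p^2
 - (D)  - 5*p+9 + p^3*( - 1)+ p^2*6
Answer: A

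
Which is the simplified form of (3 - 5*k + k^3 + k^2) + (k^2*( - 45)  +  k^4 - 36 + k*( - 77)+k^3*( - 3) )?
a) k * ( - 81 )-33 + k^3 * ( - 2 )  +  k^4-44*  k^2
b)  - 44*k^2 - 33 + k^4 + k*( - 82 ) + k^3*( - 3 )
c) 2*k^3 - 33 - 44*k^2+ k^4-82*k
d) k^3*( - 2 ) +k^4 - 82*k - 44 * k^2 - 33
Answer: d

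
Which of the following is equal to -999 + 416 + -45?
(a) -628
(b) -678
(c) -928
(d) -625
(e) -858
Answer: a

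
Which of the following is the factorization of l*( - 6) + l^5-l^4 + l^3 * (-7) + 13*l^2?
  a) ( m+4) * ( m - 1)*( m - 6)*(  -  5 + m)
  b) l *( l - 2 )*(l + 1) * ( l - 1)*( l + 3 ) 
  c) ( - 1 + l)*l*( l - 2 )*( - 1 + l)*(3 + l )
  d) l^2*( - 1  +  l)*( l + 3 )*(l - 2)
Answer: c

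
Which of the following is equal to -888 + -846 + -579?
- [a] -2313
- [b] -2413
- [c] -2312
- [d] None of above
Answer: a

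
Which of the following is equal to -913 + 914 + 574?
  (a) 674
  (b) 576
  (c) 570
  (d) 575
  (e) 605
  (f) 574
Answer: d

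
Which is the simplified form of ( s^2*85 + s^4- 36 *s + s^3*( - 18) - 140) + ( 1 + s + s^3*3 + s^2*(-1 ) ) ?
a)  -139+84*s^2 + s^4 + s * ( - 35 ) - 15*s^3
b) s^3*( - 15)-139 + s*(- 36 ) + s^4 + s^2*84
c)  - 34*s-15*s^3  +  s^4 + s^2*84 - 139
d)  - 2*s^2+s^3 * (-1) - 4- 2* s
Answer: a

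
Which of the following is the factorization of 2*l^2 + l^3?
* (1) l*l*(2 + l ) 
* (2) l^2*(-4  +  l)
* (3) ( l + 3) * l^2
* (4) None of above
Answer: 1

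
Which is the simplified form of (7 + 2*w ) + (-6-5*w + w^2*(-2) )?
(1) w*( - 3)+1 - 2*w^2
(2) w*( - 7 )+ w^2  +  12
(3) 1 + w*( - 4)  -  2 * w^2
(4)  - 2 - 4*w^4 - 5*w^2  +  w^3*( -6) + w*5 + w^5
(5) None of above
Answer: 1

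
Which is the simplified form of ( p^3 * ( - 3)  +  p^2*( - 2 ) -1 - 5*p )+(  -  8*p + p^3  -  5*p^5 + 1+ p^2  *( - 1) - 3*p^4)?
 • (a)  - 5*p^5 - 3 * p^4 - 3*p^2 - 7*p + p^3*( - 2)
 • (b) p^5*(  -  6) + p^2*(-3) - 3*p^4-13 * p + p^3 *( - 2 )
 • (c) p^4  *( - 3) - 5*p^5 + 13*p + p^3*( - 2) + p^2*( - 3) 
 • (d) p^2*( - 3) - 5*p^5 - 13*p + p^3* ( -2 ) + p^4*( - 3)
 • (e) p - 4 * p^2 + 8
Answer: d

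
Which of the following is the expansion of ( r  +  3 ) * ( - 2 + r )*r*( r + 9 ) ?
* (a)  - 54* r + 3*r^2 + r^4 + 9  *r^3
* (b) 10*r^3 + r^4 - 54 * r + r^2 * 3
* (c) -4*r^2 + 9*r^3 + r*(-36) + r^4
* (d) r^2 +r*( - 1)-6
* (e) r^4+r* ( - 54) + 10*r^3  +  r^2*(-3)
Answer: b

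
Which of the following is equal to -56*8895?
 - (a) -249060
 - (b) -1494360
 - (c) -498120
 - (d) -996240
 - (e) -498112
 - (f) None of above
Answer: c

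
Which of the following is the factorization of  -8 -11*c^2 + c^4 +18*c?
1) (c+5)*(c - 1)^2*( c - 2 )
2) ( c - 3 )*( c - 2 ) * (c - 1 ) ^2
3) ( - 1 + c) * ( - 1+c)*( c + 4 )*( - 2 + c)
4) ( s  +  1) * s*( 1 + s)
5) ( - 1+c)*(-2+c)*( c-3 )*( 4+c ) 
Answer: 3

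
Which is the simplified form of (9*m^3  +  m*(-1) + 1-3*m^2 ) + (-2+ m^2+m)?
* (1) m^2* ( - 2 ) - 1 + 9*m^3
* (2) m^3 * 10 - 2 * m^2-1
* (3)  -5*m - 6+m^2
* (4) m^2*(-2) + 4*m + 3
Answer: 1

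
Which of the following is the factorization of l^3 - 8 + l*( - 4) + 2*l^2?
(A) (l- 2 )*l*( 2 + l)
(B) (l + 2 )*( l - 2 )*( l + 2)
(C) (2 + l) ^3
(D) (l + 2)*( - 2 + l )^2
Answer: B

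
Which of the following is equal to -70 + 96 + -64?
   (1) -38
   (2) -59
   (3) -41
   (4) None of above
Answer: 1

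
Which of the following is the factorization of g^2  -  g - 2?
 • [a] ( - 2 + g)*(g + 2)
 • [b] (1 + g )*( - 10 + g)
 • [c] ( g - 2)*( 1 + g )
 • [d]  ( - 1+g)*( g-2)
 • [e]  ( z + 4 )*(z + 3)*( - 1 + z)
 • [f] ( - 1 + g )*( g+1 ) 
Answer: c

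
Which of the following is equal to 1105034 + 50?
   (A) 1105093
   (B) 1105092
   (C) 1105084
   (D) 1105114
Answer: C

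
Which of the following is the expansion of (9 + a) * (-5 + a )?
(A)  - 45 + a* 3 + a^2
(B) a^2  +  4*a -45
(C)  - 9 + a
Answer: B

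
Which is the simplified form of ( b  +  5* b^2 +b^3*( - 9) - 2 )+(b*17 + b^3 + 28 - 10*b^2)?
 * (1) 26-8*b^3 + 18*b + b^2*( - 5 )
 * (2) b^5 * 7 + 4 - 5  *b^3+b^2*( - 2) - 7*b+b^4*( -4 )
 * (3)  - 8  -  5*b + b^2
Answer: 1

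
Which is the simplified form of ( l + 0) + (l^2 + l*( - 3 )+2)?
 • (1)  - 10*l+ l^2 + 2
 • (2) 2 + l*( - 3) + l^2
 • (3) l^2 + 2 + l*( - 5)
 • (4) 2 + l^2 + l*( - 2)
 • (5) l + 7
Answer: 4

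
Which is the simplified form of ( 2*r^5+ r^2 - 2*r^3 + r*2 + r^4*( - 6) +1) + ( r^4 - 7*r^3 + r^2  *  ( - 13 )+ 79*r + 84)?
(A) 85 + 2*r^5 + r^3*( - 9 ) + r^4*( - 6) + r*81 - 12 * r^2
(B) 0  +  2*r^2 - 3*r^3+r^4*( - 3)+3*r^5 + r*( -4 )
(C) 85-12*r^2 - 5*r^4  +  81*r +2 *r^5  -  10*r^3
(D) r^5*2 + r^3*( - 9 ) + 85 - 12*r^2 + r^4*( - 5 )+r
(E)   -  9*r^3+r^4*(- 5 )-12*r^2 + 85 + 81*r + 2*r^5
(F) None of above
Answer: E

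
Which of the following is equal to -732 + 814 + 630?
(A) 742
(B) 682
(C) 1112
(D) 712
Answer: D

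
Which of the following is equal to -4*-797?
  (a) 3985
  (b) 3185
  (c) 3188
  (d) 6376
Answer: c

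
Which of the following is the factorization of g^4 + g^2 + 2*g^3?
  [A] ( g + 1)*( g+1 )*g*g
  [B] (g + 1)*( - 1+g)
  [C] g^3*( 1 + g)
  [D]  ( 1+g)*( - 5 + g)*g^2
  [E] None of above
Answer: A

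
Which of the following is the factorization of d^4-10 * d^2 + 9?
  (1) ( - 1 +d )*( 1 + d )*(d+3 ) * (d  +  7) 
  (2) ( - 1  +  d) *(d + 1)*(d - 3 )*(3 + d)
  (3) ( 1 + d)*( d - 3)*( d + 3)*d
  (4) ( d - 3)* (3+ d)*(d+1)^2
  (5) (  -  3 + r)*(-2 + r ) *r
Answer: 2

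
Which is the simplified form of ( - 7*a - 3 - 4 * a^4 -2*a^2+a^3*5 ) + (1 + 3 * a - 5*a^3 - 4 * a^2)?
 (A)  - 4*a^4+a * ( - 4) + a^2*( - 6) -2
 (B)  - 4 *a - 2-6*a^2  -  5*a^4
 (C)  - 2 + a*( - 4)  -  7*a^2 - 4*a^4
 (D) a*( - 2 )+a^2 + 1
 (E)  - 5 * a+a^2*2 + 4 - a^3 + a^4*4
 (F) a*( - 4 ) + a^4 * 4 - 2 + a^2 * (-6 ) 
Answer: A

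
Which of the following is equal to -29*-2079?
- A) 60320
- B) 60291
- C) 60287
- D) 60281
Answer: B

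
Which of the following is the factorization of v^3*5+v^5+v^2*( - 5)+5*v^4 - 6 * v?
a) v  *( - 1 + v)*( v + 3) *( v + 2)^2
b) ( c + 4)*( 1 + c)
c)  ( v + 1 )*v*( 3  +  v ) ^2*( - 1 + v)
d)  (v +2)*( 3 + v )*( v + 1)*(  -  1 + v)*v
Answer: d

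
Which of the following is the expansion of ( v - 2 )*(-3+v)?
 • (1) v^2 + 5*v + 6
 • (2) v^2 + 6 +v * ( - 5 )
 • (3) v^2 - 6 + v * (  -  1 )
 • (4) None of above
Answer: 2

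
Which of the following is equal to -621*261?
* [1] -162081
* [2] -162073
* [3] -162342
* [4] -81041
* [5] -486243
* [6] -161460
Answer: 1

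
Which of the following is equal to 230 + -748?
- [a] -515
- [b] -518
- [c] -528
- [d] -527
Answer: b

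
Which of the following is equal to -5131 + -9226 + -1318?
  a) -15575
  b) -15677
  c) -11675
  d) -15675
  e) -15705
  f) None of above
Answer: d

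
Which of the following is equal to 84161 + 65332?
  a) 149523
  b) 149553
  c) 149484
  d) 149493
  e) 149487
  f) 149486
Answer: d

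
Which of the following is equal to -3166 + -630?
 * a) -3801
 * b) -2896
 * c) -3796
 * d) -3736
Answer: c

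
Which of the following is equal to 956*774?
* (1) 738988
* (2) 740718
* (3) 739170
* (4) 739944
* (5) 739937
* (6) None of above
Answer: 4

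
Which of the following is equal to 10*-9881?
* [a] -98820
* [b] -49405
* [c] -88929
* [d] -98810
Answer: d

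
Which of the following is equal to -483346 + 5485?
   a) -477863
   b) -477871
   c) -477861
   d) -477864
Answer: c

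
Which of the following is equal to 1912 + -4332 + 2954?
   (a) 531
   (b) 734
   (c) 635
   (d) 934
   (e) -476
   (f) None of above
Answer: f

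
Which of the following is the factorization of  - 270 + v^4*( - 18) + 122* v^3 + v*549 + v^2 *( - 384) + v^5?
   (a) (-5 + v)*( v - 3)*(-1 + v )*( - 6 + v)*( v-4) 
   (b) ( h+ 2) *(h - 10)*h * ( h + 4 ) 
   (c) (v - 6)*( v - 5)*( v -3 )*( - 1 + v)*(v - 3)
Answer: c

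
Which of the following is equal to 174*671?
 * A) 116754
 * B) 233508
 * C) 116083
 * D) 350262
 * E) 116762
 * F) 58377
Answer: A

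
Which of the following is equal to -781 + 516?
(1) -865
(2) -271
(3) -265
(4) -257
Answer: 3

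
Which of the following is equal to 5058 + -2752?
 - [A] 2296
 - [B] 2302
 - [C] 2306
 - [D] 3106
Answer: C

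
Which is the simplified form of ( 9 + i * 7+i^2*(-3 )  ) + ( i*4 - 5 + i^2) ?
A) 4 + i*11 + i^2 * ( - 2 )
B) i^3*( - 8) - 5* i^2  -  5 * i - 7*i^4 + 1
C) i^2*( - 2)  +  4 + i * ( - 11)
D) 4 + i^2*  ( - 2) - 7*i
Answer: A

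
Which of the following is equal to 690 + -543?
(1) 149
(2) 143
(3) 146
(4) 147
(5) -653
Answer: 4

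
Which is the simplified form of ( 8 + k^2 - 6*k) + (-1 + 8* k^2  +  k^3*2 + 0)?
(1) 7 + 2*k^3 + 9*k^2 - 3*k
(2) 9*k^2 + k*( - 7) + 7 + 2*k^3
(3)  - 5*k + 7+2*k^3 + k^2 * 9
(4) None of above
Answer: 4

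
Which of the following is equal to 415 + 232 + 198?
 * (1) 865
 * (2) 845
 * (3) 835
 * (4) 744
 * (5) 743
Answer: 2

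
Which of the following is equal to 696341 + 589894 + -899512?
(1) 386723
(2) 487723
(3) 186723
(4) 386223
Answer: 1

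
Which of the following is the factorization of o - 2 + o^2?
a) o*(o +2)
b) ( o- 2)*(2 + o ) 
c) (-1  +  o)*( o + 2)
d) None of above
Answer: c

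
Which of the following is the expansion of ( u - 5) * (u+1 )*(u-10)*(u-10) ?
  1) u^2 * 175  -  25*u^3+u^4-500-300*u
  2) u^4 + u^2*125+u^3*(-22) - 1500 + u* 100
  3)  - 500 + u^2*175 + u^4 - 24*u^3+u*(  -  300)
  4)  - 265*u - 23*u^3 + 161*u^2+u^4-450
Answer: 3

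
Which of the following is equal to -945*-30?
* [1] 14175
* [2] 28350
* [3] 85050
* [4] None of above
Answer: 2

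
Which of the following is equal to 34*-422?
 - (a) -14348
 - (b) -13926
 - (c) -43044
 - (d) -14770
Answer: a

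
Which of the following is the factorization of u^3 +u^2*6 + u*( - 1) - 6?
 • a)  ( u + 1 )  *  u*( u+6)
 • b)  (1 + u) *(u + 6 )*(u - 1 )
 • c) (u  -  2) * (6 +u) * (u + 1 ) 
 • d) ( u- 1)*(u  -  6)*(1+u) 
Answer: b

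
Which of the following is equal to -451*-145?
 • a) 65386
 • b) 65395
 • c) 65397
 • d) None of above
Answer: b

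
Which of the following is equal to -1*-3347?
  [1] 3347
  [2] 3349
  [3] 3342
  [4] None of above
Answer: 1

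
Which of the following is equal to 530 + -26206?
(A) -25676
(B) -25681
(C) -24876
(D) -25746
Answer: A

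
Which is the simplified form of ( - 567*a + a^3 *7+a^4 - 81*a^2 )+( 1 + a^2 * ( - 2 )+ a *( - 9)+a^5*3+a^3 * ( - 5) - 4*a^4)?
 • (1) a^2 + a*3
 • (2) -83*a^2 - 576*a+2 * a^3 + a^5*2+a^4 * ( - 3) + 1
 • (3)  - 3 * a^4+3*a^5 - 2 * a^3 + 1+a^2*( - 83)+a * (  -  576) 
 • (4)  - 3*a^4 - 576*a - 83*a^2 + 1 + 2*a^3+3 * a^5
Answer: 4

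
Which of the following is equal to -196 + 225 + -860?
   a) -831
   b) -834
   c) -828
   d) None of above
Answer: a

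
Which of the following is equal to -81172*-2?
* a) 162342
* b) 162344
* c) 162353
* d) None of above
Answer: b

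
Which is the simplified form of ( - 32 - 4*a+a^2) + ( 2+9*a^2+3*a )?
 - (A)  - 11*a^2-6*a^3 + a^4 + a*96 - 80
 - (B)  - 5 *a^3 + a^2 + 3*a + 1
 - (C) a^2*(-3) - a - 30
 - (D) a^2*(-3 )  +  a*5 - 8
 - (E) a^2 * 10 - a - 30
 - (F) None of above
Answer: E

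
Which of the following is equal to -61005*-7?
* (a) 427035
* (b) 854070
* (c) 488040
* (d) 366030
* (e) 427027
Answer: a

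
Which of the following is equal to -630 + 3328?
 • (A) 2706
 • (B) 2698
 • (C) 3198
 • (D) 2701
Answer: B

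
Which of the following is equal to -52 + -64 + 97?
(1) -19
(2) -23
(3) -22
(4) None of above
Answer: 1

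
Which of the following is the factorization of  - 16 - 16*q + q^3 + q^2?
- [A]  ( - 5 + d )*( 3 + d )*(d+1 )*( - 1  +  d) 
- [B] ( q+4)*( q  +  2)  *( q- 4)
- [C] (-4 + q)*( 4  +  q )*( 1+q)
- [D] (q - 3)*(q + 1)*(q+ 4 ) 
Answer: C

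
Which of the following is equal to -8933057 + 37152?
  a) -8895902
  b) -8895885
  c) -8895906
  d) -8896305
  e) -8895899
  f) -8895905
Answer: f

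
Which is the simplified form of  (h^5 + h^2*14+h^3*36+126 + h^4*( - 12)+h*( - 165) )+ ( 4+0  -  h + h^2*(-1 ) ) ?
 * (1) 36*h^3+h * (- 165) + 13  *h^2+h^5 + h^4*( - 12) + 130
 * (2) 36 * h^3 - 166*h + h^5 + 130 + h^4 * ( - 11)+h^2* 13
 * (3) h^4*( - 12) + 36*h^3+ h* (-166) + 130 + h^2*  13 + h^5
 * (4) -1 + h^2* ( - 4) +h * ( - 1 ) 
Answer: 3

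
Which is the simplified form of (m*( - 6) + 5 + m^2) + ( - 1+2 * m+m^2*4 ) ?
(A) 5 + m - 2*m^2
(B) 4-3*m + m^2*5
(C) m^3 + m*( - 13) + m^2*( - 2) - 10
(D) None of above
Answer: D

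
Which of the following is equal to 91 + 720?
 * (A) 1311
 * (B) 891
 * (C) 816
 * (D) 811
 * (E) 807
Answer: D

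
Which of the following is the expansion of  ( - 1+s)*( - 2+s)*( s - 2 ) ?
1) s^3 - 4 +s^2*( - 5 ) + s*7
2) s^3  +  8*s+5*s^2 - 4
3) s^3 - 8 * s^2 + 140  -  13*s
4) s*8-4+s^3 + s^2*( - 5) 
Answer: 4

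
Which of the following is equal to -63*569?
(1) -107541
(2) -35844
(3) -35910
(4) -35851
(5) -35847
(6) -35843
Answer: 5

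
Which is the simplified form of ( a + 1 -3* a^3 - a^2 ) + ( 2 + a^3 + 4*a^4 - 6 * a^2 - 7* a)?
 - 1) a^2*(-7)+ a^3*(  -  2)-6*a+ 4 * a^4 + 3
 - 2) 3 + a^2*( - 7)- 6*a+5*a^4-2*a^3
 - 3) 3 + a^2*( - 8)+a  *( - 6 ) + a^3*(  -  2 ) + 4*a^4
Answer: 1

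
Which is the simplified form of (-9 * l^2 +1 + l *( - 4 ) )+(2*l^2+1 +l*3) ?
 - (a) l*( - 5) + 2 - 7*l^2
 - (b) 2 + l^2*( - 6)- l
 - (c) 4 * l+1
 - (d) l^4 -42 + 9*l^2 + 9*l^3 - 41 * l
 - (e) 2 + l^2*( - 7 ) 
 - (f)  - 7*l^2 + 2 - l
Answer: f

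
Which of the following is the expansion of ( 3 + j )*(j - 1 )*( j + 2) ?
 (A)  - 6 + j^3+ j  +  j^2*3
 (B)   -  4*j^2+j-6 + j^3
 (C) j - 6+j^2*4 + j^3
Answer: C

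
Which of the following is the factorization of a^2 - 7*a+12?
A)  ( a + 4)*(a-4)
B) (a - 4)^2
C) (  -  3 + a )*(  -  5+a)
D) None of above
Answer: D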